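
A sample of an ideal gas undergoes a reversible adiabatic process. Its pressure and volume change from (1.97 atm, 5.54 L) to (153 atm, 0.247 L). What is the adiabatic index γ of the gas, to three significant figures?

γ ≈ 1.40

PV^γ = const ⇒ γ = ln(P₂/P₁) / ln(V₁/V₂).
γ = ln(153/1.97) / ln(5.54/0.247) = 1.399.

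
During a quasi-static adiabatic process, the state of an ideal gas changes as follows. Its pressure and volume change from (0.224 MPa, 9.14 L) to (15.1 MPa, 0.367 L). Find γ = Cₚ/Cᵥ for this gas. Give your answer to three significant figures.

γ ≈ 1.31

PV^γ = const ⇒ γ = ln(P₂/P₁) / ln(V₁/V₂).
γ = ln(15.1/0.224) / ln(9.14/0.367) = 1.31.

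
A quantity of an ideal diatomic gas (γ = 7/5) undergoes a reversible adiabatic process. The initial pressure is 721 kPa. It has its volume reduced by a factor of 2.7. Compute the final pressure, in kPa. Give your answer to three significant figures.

P₂ ≈ 2900 kPa

Since PV^γ is constant along a reversible adiabat, P₂ = P₁ (V₁/V₂)^γ.
P₂ = 721 × 2.7^(7/5) = 2896 kPa.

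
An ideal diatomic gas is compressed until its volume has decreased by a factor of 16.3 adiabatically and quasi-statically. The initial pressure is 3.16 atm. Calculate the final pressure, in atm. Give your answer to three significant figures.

Since PV^γ is constant along a reversible adiabat, P₂ = P₁ (V₁/V₂)^γ.
For a diatomic ideal gas γ = 7/5.
P₂ = 3.16 × 16.3^(7/5) = 157.3 atm.

P₂ ≈ 157 atm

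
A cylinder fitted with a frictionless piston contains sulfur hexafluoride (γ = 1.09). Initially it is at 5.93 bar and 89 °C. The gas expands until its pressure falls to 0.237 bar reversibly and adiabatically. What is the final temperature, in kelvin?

Along an adiabat T P^((1−γ)/γ) is constant, so T₂ = T₁ (P₂/P₁)^((γ−1)/γ).
T₁ = 89 °C = 362.1 K.
T₂ = 362.1 × (0.237/5.93)^(0.0826) = 277.6 K.

T₂ ≈ 278 K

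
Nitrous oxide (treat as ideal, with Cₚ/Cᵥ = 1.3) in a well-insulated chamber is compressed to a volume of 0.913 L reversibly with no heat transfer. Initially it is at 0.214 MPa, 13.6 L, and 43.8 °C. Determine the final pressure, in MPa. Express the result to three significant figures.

Since PV^γ is constant along a reversible adiabat, P₂ = P₁ (V₁/V₂)^γ.
P₂ = 0.214 × (13.6/0.913)^(1.3) = 7.168 MPa.

P₂ ≈ 7.17 MPa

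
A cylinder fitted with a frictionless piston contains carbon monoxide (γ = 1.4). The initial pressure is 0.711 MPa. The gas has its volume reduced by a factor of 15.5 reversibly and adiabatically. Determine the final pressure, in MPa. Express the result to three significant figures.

Adiabatic: P₁V₁^γ = P₂V₂^γ ⇒ P₂ = P₁ (V₁/V₂)^γ.
P₂ = 0.711 × 15.5^(1.4) = 32.99 MPa.

P₂ ≈ 33.0 MPa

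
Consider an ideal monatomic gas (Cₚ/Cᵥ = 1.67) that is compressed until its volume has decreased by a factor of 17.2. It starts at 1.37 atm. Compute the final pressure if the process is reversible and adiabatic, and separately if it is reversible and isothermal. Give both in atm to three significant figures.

Isothermal: P₂ = P₁(V₁/V₂) = 1.37×17.2 = 23.56 atm.
Adiabatic: P₂ = P₁(V₁/V₂)^γ = 1.37×17.2^(1.67) = 158.5 atm.

adiabatic: 159 atm; isothermal: 23.6 atm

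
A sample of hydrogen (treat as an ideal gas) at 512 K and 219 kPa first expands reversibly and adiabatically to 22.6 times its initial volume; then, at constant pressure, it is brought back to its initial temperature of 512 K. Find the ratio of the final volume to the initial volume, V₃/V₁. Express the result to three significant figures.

V₃/V₁ ≈ 78.7

For a diatomic ideal gas γ = 7/5.
Adiabatic step: V₂/V₁ = 22.6; T₂ = T₁·(1/22.6)^(2/5) = 147.1 K.
Isobaric step: V₃/V₂ = T₃/T₂ = 512/147.1.
V₃/V₁ = (V₂/V₁)(V₃/V₂) = 22.6 × (512/147.1) = 78.66.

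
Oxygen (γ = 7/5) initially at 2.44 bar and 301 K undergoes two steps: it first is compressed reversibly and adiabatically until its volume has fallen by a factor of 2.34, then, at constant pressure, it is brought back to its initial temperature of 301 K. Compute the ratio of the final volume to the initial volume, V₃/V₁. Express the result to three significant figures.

V₃/V₁ ≈ 0.304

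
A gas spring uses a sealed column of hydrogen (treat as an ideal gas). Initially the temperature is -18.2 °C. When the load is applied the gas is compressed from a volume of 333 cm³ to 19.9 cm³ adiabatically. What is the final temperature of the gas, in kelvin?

T₂ ≈ 787 K

For a reversible adiabat TV^(γ−1) is constant, so T₂ = T₁ (V₁/V₂)^(γ−1).
For a diatomic ideal gas γ = 7/5, so γ−1 = 2/5.
T₁ = -18.2 °C = 254.9 K.
T₂ = 254.9 × (333/19.9)^(2/5) = 786.8 K.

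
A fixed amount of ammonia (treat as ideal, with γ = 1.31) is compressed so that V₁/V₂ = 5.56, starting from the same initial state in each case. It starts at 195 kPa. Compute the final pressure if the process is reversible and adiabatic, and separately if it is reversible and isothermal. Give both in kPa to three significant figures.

Isothermal: P₂ = P₁(V₁/V₂) = 195×5.56 = 1084 kPa.
Adiabatic: P₂ = P₁(V₁/V₂)^γ = 195×5.56^(1.31) = 1845 kPa.

adiabatic: 1850 kPa; isothermal: 1080 kPa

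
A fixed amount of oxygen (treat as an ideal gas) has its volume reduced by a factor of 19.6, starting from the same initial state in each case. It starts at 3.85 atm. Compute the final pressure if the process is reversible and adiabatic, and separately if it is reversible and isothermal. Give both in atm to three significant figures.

For a diatomic ideal gas γ = 7/5.
Isothermal: P₂ = P₁(V₁/V₂) = 3.85×19.6 = 75.46 atm.
Adiabatic: P₂ = P₁(V₁/V₂)^γ = 3.85×19.6^(7/5) = 248.1 atm.

adiabatic: 248 atm; isothermal: 75.5 atm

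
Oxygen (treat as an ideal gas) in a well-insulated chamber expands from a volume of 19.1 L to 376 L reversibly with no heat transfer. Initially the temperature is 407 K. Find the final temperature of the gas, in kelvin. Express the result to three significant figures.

For a reversible adiabat TV^(γ−1) is constant, so T₂ = T₁ (V₁/V₂)^(γ−1).
For a diatomic ideal gas γ = 7/5, so γ−1 = 2/5.
T₂ = 407 × (19.1/376)^(2/5) = 123.6 K.

T₂ ≈ 124 K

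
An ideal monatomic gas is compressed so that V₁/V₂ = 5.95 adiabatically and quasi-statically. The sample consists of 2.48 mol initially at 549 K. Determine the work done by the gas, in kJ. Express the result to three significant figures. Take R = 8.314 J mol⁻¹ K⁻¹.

Adiabatic: T₁V₁^(γ−1) = T₂V₂^(γ−1) ⇒ T₂ = T₁ (V₁/V₂)^(γ−1).
γ = 5/3 for a monatomic ideal gas, so γ−1 = 2/3.
T₂ = 549 × 5.95^(2/3) = 1803 K.
Q = 0, so ΔU = W_on_gas = nCᵥΔT with Cᵥ = R/(γ−1) = 12.47 J/(mol·K).
ΔU = 2.48 × 12.47 × (1803 − 549) = 38770 J.
Work done by the gas = −ΔU = -38770 J.

W ≈ -38.8 kJ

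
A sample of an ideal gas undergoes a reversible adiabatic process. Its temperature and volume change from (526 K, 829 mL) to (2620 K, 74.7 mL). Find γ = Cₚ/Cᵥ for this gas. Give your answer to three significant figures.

TV^(γ−1) = const ⇒ γ − 1 = ln(T₂/T₁) / ln(V₁/V₂).
γ = 1 + ln(2620/526) / ln(829/74.7) = 1.667.

γ ≈ 1.67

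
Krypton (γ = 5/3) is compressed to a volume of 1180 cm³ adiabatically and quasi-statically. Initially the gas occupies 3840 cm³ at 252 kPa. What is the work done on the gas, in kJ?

P₂ = P₁(V₁/V₂)^γ = 252×(3840/1180)^(5/3) = 1801 kPa.
For a reversible adiabat, W_by_gas = (P₁V₁ − P₂V₂)/(γ−1).
W_by = (252000×0.00384 − 1.801×10^6×0.00118) / (2/3) = -1736 J.
W_on_gas = −W_by = 1736 J.

W ≈ 1.74 kJ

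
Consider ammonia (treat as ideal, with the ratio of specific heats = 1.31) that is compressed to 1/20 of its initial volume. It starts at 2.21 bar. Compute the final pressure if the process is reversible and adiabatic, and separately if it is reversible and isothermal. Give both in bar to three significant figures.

Isothermal: P₂ = P₁(V₁/V₂) = 2.21×20 = 44.2 bar.
Adiabatic: P₂ = P₁(V₁/V₂)^γ = 2.21×20^(1.31) = 111.9 bar.

adiabatic: 112 bar; isothermal: 44.2 bar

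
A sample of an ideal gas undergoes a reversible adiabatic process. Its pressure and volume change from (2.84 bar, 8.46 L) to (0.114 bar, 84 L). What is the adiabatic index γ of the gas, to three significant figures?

γ ≈ 1.40

PV^γ = const ⇒ γ = ln(P₂/P₁) / ln(V₁/V₂).
γ = ln(0.114/2.84) / ln(8.46/84) = 1.401.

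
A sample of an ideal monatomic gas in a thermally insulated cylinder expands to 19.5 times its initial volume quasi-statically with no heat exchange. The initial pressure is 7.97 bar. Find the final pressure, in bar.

P₂ ≈ 0.0564 bar

Since PV^γ is constant along a reversible adiabat, P₂ = P₁ (V₁/V₂)^γ.
For a monatomic ideal gas γ = 5/3.
P₂ = 7.97 × (1/19.5)^(5/3) = 0.05642 bar.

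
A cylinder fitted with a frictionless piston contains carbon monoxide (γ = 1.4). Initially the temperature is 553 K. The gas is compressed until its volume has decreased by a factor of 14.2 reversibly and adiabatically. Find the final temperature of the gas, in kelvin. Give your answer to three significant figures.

T₂ ≈ 1600 K

For a reversible adiabat TV^(γ−1) is constant, so T₂ = T₁ (V₁/V₂)^(γ−1).
T₂ = 553 × 14.2^(0.4) = 1598 K.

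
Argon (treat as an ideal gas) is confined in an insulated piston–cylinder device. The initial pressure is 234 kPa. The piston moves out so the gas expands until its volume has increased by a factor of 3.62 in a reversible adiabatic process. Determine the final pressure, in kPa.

Since PV^γ is constant along a reversible adiabat, P₂ = P₁ (V₁/V₂)^γ.
For a monatomic ideal gas γ = 5/3.
P₂ = 234 × (1/3.62)^(5/3) = 27.42 kPa.

P₂ ≈ 27.4 kPa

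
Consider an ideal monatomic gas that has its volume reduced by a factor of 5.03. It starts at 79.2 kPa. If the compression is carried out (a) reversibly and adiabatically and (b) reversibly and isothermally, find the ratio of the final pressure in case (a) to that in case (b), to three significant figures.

P_adiabatic / P_isothermal ≈ 2.94

For a monatomic ideal gas γ = 5/3.
Isothermal: P_b = P₁(V₁/V₂) = 79.2×5.03.
Adiabatic: P_a = P₁(V₁/V₂)^γ = 79.2×5.03^(5/3).
P_a/P_b = (V₁/V₂)^(γ−1) = 5.03^(2/3) = 2.936.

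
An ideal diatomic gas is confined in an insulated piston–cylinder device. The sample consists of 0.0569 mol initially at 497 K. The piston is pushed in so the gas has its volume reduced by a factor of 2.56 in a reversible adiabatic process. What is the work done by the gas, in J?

W ≈ -268 J

Adiabatic: T₁V₁^(γ−1) = T₂V₂^(γ−1) ⇒ T₂ = T₁ (V₁/V₂)^(γ−1).
γ = 7/5 for a diatomic ideal gas, so γ−1 = 2/5.
T₂ = 497 × 2.56^(2/5) = 723.9 K.
Q = 0, so ΔU = W_on_gas = nCᵥΔT with Cᵥ = R/(γ−1) = 20.79 J/(mol·K).
ΔU = 0.0569 × 20.79 × (723.9 − 497) = 268.3 J.
Work done by the gas = −ΔU = -268.3 J.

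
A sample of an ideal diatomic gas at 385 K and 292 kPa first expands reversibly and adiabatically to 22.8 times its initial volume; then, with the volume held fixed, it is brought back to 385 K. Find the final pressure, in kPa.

For a diatomic ideal gas γ = 7/5.
Adiabatic step (PV^γ = const): P₂ = 292×(1/22.8)^(7/5) = 3.667 kPa; T₂ = 385×(1/22.8)^(2/5) = 110.2 K.
Isochoric: P₃ = P₂(T₃/T₂) = 3.667 × (385/110.2) = 12.81 kPa.

P₃ ≈ 12.8 kPa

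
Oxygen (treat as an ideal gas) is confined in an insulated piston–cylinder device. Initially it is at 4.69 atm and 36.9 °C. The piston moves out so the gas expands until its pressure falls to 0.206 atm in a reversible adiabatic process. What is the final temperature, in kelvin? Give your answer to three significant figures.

Adiabatic: T₂/T₁ = (P₂/P₁)^((γ−1)/γ).
For a diatomic ideal gas γ = 7/5, so (γ−1)/γ = 2/7.
T₁ = 36.9 °C = 310 K.
T₂ = 310 × (0.206/4.69)^(2/7) = 126.9 K.

T₂ ≈ 127 K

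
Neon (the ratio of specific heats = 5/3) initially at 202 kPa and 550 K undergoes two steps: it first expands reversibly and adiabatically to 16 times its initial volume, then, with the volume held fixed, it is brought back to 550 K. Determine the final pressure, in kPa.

P₃ ≈ 12.6 kPa

Adiabatic step (PV^γ = const): P₂ = 202×(1/16)^(5/3) = 1.988 kPa; T₂ = 550×(1/16)^(2/3) = 86.62 K.
Isochoric: P₃ = P₂(T₃/T₂) = 1.988 × (550/86.62) = 12.63 kPa.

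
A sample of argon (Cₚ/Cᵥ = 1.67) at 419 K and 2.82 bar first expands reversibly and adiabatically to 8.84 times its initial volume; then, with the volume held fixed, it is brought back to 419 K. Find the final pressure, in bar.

P₃ ≈ 0.319 bar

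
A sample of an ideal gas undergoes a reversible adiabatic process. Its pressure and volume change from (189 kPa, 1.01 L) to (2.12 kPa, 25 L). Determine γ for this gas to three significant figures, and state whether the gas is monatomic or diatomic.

γ ≈ 1.40; diatomic

PV^γ = const ⇒ γ = ln(P₂/P₁) / ln(V₁/V₂).
γ = ln(2.12/189) / ln(1.01/25) = 1.399.
γ ≈ 1.40 is close to 7/5, so the gas is diatomic.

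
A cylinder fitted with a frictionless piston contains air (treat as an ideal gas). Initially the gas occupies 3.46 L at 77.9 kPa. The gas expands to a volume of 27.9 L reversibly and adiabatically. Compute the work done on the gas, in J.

W ≈ -381 J

γ = 7/5 for a diatomic ideal gas.
P₂ = P₁(V₁/V₂)^γ = 77.9×(3.46/27.9)^(7/5) = 4.192 kPa.
For a reversible adiabat, W_by_gas = (P₁V₁ − P₂V₂)/(γ−1).
W_by = (77900×0.00346 − 4192×0.0279) / (2/5) = 381.5 J.
W_on_gas = −W_by = -381.5 J.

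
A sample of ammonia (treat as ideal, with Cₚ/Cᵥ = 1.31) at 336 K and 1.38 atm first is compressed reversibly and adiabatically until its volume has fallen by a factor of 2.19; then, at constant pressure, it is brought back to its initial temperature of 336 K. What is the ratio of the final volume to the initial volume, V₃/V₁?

V₃/V₁ ≈ 0.358

Adiabatic step: V₂/V₁ = 0.4566; T₂ = T₁·2.19^(0.31) = 428.4 K.
Isobaric step: V₃/V₂ = T₃/T₂ = 336/428.4.
V₃/V₁ = (V₂/V₁)(V₃/V₂) = 0.4566 × (336/428.4) = 0.3581.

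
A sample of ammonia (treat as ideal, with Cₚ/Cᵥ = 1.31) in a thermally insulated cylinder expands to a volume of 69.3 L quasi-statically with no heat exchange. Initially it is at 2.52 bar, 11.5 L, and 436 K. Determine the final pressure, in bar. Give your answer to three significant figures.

Adiabatic: P₁V₁^γ = P₂V₂^γ ⇒ P₂ = P₁ (V₁/V₂)^γ.
P₂ = 2.52 × (11.5/69.3)^(1.31) = 0.2396 bar.

P₂ ≈ 0.240 bar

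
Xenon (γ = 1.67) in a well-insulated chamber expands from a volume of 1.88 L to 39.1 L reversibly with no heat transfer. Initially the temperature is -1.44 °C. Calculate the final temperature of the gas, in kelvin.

T₂ ≈ 35.6 K

Adiabatic: T₁V₁^(γ−1) = T₂V₂^(γ−1) ⇒ T₂ = T₁ (V₁/V₂)^(γ−1).
T₁ = -1.44 °C = 271.7 K.
T₂ = 271.7 × (1.88/39.1)^(0.67) = 35.57 K.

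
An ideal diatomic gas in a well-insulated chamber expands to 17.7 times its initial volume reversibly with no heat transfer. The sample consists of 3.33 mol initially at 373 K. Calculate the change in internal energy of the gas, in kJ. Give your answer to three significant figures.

For a reversible adiabat TV^(γ−1) is constant, so T₂ = T₁ (V₁/V₂)^(γ−1).
γ = 7/5 for a diatomic ideal gas, so γ−1 = 2/5.
T₂ = 373 × (1/17.7)^(2/5) = 118.2 K.
Q = 0, so ΔU = W_on_gas = nCᵥΔT with Cᵥ = R/(γ−1) = 20.79 J/(mol·K).
ΔU = 3.33 × 20.79 × (118.2 − 373) = -17640 J.

ΔU ≈ -17.6 kJ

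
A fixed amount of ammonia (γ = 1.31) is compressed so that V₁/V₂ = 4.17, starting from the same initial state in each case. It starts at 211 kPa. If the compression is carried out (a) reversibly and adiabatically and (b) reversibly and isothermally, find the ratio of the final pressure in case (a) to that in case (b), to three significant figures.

P_adiabatic / P_isothermal ≈ 1.56

Isothermal: P_b = P₁(V₁/V₂) = 211×4.17.
Adiabatic: P_a = P₁(V₁/V₂)^γ = 211×4.17^(1.31).
P_a/P_b = (V₁/V₂)^(γ−1) = 4.17^(0.31) = 1.557.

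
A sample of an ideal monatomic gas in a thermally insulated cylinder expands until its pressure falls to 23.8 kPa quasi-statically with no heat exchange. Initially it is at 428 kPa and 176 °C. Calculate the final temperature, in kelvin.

Adiabatic: T₂/T₁ = (P₂/P₁)^((γ−1)/γ).
For a monatomic ideal gas γ = 5/3, so (γ−1)/γ = 2/5.
T₁ = 176 °C = 449.1 K.
T₂ = 449.1 × (23.8/428)^(2/5) = 141.4 K.

T₂ ≈ 141 K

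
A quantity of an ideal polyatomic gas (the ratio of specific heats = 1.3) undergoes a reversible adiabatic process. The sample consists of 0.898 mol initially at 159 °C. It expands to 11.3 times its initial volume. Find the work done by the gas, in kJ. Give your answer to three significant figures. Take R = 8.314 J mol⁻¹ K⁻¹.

For a reversible adiabat TV^(γ−1) is constant, so T₂ = T₁ (V₁/V₂)^(γ−1).
T₁ = 159 °C = 432.1 K.
T₂ = 432.1 × (1/11.3)^(0.3) = 208.8 K.
Q = 0, so ΔU = W_on_gas = nCᵥΔT with Cᵥ = R/(γ−1) = 27.71 J/(mol·K).
ΔU = 0.898 × 27.71 × (208.8 − 432.1) = -5559 J.
Work done by the gas = −ΔU = 5559 J.

W ≈ 5.56 kJ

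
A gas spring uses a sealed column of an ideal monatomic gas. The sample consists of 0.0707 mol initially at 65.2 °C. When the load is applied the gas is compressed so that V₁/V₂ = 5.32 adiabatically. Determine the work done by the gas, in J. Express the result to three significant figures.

W ≈ -611 J

Adiabatic: T₁V₁^(γ−1) = T₂V₂^(γ−1) ⇒ T₂ = T₁ (V₁/V₂)^(γ−1).
γ = 5/3 for a monatomic ideal gas, so γ−1 = 2/3.
T₁ = 65.2 °C = 338.3 K.
T₂ = 338.3 × 5.32^(2/3) = 1031 K.
Q = 0, so ΔU = W_on_gas = nCᵥΔT with Cᵥ = R/(γ−1) = 12.47 J/(mol·K).
ΔU = 0.0707 × 12.47 × (1031 − 338.3) = 610.8 J.
Work done by the gas = −ΔU = -610.8 J.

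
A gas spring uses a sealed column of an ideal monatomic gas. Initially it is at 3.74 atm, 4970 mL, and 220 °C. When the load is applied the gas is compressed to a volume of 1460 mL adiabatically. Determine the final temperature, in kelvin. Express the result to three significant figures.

For a reversible adiabat TV^(γ−1) is constant, so T₂ = T₁ (V₁/V₂)^(γ−1).
γ = 5/3 for a monatomic ideal gas.
T₁ = 220 °C = 493.1 K.
T₂ = 493.1 × (4970/1460)^(2/3) = 1116 K.

T₂ ≈ 1120 K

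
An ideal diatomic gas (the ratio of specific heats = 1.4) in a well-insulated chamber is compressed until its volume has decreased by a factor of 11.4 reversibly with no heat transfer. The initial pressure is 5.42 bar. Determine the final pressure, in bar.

Since PV^γ is constant along a reversible adiabat, P₂ = P₁ (V₁/V₂)^γ.
P₂ = 5.42 × 11.4^(1.4) = 163.6 bar.

P₂ ≈ 164 bar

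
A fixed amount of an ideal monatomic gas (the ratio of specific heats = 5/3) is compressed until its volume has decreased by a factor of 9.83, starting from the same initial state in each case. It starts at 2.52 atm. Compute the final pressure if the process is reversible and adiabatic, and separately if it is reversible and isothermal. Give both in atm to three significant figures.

Isothermal: P₂ = P₁(V₁/V₂) = 2.52×9.83 = 24.77 atm.
Adiabatic: P₂ = P₁(V₁/V₂)^γ = 2.52×9.83^(5/3) = 113.7 atm.

adiabatic: 114 atm; isothermal: 24.8 atm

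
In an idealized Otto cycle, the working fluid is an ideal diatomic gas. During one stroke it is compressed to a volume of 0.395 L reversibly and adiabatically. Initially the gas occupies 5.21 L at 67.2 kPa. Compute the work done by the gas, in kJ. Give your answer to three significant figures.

W ≈ -1.58 kJ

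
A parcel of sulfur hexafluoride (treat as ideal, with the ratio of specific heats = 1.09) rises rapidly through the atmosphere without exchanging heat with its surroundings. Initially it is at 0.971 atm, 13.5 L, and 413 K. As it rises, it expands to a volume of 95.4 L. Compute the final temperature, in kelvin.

T₂ ≈ 346 K

Adiabatic: T₁V₁^(γ−1) = T₂V₂^(γ−1) ⇒ T₂ = T₁ (V₁/V₂)^(γ−1).
T₂ = 413 × (13.5/95.4)^(0.09) = 346.4 K.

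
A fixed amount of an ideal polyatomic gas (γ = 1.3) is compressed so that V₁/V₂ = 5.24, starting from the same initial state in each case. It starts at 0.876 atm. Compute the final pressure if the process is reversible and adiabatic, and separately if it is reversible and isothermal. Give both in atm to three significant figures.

Isothermal: P₂ = P₁(V₁/V₂) = 0.876×5.24 = 4.59 atm.
Adiabatic: P₂ = P₁(V₁/V₂)^γ = 0.876×5.24^(1.3) = 7.545 atm.

adiabatic: 7.54 atm; isothermal: 4.59 atm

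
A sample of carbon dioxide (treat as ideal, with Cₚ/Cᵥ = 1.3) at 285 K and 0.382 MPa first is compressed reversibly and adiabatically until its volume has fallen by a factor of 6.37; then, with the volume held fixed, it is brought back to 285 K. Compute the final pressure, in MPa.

P₃ ≈ 2.43 MPa

Adiabatic step (PV^γ = const): P₂ = 0.382×6.37^(1.3) = 4.241 MPa; T₂ = 285×6.37^(0.3) = 496.7 K.
Isochoric: P₃ = P₂(T₃/T₂) = 4.241 × (285/496.7) = 2.433 MPa.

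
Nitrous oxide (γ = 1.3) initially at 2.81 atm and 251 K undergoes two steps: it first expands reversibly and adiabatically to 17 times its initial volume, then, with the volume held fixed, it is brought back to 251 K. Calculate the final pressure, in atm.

P₃ ≈ 0.165 atm

Adiabatic step (PV^γ = const): P₂ = 2.81×(1/17)^(1.3) = 0.07065 atm; T₂ = 251×(1/17)^(0.3) = 107.3 K.
Isochoric: P₃ = P₂(T₃/T₂) = 0.07065 × (251/107.3) = 0.1653 atm.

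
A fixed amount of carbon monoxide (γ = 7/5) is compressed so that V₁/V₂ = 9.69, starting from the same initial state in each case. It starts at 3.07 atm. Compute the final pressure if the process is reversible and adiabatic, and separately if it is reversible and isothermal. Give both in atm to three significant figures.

Isothermal: P₂ = P₁(V₁/V₂) = 3.07×9.69 = 29.75 atm.
Adiabatic: P₂ = P₁(V₁/V₂)^γ = 3.07×9.69^(7/5) = 73.79 atm.

adiabatic: 73.8 atm; isothermal: 29.7 atm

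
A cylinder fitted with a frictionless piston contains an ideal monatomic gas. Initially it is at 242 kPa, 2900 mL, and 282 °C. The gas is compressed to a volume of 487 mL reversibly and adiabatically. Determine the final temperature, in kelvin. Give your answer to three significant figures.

For a reversible adiabat TV^(γ−1) is constant, so T₂ = T₁ (V₁/V₂)^(γ−1).
γ = 5/3 for a monatomic ideal gas.
T₁ = 282 °C = 555.1 K.
T₂ = 555.1 × (2900/487)^(2/3) = 1824 K.

T₂ ≈ 1820 K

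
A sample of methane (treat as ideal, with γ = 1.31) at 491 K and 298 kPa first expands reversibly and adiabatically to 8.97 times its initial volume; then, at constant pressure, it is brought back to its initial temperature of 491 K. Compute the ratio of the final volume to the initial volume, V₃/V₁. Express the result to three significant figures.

V₃/V₁ ≈ 17.7

Adiabatic step: V₂/V₁ = 8.97; T₂ = T₁·(1/8.97)^(0.31) = 248.7 K.
Isobaric step: V₃/V₂ = T₃/T₂ = 491/248.7.
V₃/V₁ = (V₂/V₁)(V₃/V₂) = 8.97 × (491/248.7) = 17.71.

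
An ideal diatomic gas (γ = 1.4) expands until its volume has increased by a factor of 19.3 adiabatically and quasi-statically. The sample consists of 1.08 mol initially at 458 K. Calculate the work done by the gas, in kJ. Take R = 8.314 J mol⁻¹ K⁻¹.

Adiabatic: T₁V₁^(γ−1) = T₂V₂^(γ−1) ⇒ T₂ = T₁ (V₁/V₂)^(γ−1).
T₂ = 458 × (1/19.3)^(0.4) = 140.2 K.
Q = 0, so ΔU = W_on_gas = nCᵥΔT with Cᵥ = R/(γ−1) = 20.79 J/(mol·K).
ΔU = 1.08 × 20.79 × (140.2 − 458) = -7135 J.
Work done by the gas = −ΔU = 7135 J.

W ≈ 7.13 kJ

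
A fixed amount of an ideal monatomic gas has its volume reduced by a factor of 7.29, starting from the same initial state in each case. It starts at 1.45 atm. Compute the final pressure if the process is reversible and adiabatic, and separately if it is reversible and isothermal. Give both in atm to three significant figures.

adiabatic: 39.7 atm; isothermal: 10.6 atm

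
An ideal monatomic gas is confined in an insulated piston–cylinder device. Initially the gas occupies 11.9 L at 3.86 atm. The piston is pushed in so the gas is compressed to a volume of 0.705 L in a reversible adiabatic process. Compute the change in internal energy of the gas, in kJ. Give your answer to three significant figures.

ΔU ≈ 39.0 kJ

γ = 5/3 for a monatomic ideal gas.
P₂ = P₁(V₁/V₂)^γ = 3.86×(11.9/0.705)^(5/3) = 428.7 atm.
For a reversible adiabat, W_by_gas = (P₁V₁ − P₂V₂)/(γ−1).
W_by = (391100×0.0119 − 4.344×10^7×0.000705) / (2/3) = -38960 J.
Q = 0 ⇒ ΔU = −W_by = 38960 J.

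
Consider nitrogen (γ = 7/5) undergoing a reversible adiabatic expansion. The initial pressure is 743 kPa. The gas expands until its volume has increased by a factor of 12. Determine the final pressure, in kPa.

Since PV^γ is constant along a reversible adiabat, P₂ = P₁ (V₁/V₂)^γ.
P₂ = 743 × (1/12)^(7/5) = 22.92 kPa.

P₂ ≈ 22.9 kPa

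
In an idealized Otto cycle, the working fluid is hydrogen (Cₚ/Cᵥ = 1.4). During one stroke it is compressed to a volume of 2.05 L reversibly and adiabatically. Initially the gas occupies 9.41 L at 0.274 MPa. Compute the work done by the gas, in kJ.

P₂ = P₁(V₁/V₂)^γ = 0.274×(9.41/2.05)^(1.4) = 2.314 MPa.
For a reversible adiabat, W_by_gas = (P₁V₁ − P₂V₂)/(γ−1).
W_by = (274000×0.00941 − 2.314×10^6×0.00205) / (0.4) = -5412 J.

W ≈ -5.41 kJ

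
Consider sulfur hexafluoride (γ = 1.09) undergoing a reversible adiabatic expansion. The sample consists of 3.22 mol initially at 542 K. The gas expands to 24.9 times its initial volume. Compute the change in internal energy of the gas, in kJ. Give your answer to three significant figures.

For a reversible adiabat TV^(γ−1) is constant, so T₂ = T₁ (V₁/V₂)^(γ−1).
T₂ = 542 × (1/24.9)^(0.09) = 405.8 K.
Q = 0, so ΔU = W_on_gas = nCᵥΔT with Cᵥ = R/(γ−1) = 92.38 J/(mol·K).
ΔU = 3.22 × 92.38 × (405.8 − 542) = -40510 J.

ΔU ≈ -40.5 kJ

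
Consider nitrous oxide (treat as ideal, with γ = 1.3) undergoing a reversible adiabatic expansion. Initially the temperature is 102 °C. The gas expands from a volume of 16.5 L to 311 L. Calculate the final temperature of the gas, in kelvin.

Adiabatic: T₁V₁^(γ−1) = T₂V₂^(γ−1) ⇒ T₂ = T₁ (V₁/V₂)^(γ−1).
T₁ = 102 °C = 375.1 K.
T₂ = 375.1 × (16.5/311)^(0.3) = 155.5 K.

T₂ ≈ 155 K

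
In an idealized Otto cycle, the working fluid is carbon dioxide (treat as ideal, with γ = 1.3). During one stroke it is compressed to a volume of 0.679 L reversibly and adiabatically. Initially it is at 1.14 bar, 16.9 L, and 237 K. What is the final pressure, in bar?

P₂ ≈ 74.4 bar

Since PV^γ is constant along a reversible adiabat, P₂ = P₁ (V₁/V₂)^γ.
P₂ = 1.14 × (16.9/0.679)^(1.3) = 74.43 bar.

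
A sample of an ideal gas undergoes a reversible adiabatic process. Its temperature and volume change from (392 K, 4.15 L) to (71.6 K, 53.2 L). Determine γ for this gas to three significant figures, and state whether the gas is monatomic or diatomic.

γ ≈ 1.67; monatomic

TV^(γ−1) = const ⇒ γ − 1 = ln(T₂/T₁) / ln(V₁/V₂).
γ = 1 + ln(71.6/392) / ln(4.15/53.2) = 1.666.
γ ≈ 1.67 is close to 5/3, so the gas is monatomic.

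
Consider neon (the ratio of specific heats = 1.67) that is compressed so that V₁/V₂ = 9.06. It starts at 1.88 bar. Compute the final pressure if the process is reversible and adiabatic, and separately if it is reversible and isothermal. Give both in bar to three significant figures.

adiabatic: 74.6 bar; isothermal: 17.0 bar

Isothermal: P₂ = P₁(V₁/V₂) = 1.88×9.06 = 17.03 bar.
Adiabatic: P₂ = P₁(V₁/V₂)^γ = 1.88×9.06^(1.67) = 74.57 bar.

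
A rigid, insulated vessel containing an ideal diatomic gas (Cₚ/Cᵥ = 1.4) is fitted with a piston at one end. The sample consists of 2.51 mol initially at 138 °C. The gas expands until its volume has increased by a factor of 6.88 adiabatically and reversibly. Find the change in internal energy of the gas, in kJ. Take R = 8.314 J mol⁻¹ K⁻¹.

ΔU ≈ -11.5 kJ

Adiabatic: T₁V₁^(γ−1) = T₂V₂^(γ−1) ⇒ T₂ = T₁ (V₁/V₂)^(γ−1).
T₁ = 138 °C = 411.1 K.
T₂ = 411.1 × (1/6.88)^(0.4) = 190.1 K.
Q = 0, so ΔU = W_on_gas = nCᵥΔT with Cᵥ = R/(γ−1) = 20.79 J/(mol·K).
ΔU = 2.51 × 20.79 × (190.1 − 411.1) = -11530 J.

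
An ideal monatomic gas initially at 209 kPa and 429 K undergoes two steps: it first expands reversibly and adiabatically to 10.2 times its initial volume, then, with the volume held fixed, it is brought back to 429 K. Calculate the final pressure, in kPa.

For a monatomic ideal gas γ = 5/3.
Adiabatic step (PV^γ = const): P₂ = 209×(1/10.2)^(5/3) = 4.357 kPa; T₂ = 429×(1/10.2)^(2/3) = 91.21 K.
Isochoric: P₃ = P₂(T₃/T₂) = 4.357 × (429/91.21) = 20.49 kPa.

P₃ ≈ 20.5 kPa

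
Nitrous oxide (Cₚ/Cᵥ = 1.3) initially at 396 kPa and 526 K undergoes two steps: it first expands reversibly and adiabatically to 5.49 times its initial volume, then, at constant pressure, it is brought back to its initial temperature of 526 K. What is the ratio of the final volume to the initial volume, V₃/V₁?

Adiabatic step: V₂/V₁ = 5.49; T₂ = T₁·(1/5.49)^(0.3) = 315.6 K.
Isobaric step: V₃/V₂ = T₃/T₂ = 526/315.6.
V₃/V₁ = (V₂/V₁)(V₃/V₂) = 5.49 × (526/315.6) = 9.15.

V₃/V₁ ≈ 9.15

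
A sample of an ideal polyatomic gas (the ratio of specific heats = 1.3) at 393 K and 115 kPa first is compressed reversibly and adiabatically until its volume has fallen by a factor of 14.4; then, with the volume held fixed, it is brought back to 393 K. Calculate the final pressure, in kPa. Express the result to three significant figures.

P₃ ≈ 1660 kPa

Adiabatic step (PV^γ = const): P₂ = 115×14.4^(1.3) = 3686 kPa; T₂ = 393×14.4^(0.3) = 874.8 K.
Isochoric: P₃ = P₂(T₃/T₂) = 3686 × (393/874.8) = 1656 kPa.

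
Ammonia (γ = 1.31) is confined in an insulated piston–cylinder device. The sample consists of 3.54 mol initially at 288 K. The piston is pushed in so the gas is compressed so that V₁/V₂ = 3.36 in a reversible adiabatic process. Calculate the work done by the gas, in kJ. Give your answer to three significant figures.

W ≈ -12.5 kJ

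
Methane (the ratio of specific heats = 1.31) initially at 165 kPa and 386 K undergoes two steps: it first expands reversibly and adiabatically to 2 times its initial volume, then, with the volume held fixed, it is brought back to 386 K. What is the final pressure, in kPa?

Adiabatic step (PV^γ = const): P₂ = 165×(1/2)^(1.31) = 66.55 kPa; T₂ = 386×(1/2)^(0.31) = 311.4 K.
Isochoric: P₃ = P₂(T₃/T₂) = 66.55 × (386/311.4) = 82.5 kPa.

P₃ ≈ 82.5 kPa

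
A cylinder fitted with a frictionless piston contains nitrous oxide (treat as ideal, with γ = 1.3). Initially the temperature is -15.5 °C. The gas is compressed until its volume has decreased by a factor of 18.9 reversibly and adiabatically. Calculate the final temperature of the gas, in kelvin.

For a reversible adiabat TV^(γ−1) is constant, so T₂ = T₁ (V₁/V₂)^(γ−1).
T₁ = -15.5 °C = 257.6 K.
T₂ = 257.6 × 18.9^(0.3) = 622.3 K.

T₂ ≈ 622 K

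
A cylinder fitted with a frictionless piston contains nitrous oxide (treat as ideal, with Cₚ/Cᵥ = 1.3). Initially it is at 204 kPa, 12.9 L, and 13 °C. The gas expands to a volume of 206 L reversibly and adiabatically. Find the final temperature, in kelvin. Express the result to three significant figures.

For a reversible adiabat TV^(γ−1) is constant, so T₂ = T₁ (V₁/V₂)^(γ−1).
T₁ = 13 °C = 286.1 K.
T₂ = 286.1 × (12.9/206)^(0.3) = 124.6 K.

T₂ ≈ 125 K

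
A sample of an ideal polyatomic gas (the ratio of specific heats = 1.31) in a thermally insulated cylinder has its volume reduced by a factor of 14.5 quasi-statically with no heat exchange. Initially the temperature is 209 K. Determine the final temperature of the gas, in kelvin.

For a reversible adiabat TV^(γ−1) is constant, so T₂ = T₁ (V₁/V₂)^(γ−1).
T₂ = 209 × 14.5^(0.31) = 478.8 K.

T₂ ≈ 479 K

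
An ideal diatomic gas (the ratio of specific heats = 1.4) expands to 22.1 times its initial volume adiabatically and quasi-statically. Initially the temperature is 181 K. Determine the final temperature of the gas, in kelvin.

T₂ ≈ 52.5 K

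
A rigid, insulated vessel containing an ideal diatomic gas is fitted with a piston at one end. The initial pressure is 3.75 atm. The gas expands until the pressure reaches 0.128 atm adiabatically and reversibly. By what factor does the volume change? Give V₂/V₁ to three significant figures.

From PV^γ = const, V₂/V₁ = (P₁/P₂)^(1/γ).
For a diatomic ideal gas γ = 7/5.
V₂/V₁ = (3.75/0.128)^(5/7) = 11.16.

V₂/V₁ ≈ 11.2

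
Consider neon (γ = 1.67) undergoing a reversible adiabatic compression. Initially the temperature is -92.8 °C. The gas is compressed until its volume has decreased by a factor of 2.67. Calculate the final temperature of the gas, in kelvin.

T₂ ≈ 348 K

For a reversible adiabat TV^(γ−1) is constant, so T₂ = T₁ (V₁/V₂)^(γ−1).
T₁ = -92.8 °C = 180.3 K.
T₂ = 180.3 × 2.67^(0.67) = 348.2 K.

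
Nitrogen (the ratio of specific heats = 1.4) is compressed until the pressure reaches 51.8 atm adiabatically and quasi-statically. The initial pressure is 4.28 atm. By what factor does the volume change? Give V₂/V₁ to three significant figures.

V₂/V₁ ≈ 0.168

From PV^γ = const, V₂/V₁ = (P₁/P₂)^(1/γ).
V₂/V₁ = (4.28/51.8)^(0.714) = 0.1685.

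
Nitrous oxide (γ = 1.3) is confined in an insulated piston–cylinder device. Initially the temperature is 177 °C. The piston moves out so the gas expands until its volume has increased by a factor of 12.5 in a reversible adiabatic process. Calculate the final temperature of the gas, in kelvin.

T₂ ≈ 211 K

Adiabatic: T₁V₁^(γ−1) = T₂V₂^(γ−1) ⇒ T₂ = T₁ (V₁/V₂)^(γ−1).
T₁ = 177 °C = 450.1 K.
T₂ = 450.1 × (1/12.5)^(0.3) = 211 K.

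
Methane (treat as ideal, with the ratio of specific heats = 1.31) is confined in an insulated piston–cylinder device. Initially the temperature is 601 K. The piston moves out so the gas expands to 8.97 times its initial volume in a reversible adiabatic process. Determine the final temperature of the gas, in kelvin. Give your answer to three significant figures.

T₂ ≈ 304 K

For a reversible adiabat TV^(γ−1) is constant, so T₂ = T₁ (V₁/V₂)^(γ−1).
T₂ = 601 × (1/8.97)^(0.31) = 304.4 K.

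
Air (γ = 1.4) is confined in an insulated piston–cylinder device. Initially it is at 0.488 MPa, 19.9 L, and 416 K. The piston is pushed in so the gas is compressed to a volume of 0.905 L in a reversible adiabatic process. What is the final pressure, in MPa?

P₂ ≈ 36.9 MPa

Since PV^γ is constant along a reversible adiabat, P₂ = P₁ (V₁/V₂)^γ.
P₂ = 0.488 × (19.9/0.905)^(1.4) = 36.94 MPa.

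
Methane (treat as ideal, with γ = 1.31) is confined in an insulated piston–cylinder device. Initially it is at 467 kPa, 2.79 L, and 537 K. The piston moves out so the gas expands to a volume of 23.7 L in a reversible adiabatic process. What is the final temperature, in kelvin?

T₂ ≈ 277 K

For a reversible adiabat TV^(γ−1) is constant, so T₂ = T₁ (V₁/V₂)^(γ−1).
T₂ = 537 × (2.79/23.7)^(0.31) = 276.7 K.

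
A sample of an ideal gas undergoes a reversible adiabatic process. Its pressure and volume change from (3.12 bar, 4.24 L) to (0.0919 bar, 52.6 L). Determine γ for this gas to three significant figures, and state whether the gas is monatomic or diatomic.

γ ≈ 1.40; diatomic

PV^γ = const ⇒ γ = ln(P₂/P₁) / ln(V₁/V₂).
γ = ln(0.0919/3.12) / ln(4.24/52.6) = 1.4.
γ ≈ 1.40 is close to 7/5, so the gas is diatomic.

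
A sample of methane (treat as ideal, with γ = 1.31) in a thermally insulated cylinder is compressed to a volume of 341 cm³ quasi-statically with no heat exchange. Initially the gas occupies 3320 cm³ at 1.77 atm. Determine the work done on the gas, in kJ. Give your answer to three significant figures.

W ≈ 1.97 kJ

P₂ = P₁(V₁/V₂)^γ = 1.77×(3320/341)^(1.31) = 34.89 atm.
For a reversible adiabat, W_by_gas = (P₁V₁ − P₂V₂)/(γ−1).
W_by = (179300×0.00332 − 3.536×10^6×0.000341) / (0.31) = -1969 J.
W_on_gas = −W_by = 1969 J.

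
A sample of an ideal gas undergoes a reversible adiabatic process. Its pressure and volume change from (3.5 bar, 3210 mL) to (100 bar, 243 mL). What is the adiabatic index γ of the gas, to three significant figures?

PV^γ = const ⇒ γ = ln(P₂/P₁) / ln(V₁/V₂).
γ = ln(100/3.5) / ln(3210/243) = 1.299.

γ ≈ 1.30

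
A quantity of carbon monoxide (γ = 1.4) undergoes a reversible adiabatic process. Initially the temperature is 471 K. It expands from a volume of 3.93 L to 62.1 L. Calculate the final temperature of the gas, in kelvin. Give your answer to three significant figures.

For a reversible adiabat TV^(γ−1) is constant, so T₂ = T₁ (V₁/V₂)^(γ−1).
T₂ = 471 × (3.93/62.1)^(0.4) = 156.1 K.

T₂ ≈ 156 K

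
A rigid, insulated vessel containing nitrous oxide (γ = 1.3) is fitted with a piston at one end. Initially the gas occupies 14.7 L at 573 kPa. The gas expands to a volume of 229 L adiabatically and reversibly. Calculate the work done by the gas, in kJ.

P₂ = P₁(V₁/V₂)^γ = 573×(14.7/229)^(1.3) = 16.14 kPa.
For a reversible adiabat, W_by_gas = (P₁V₁ − P₂V₂)/(γ−1).
W_by = (573000×0.0147 − 16140×0.229) / (0.3) = 15760 J.

W ≈ 15.8 kJ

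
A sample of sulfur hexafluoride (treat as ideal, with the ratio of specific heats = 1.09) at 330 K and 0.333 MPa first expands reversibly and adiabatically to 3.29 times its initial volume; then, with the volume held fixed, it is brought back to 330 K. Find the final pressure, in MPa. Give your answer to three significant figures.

P₃ ≈ 0.101 MPa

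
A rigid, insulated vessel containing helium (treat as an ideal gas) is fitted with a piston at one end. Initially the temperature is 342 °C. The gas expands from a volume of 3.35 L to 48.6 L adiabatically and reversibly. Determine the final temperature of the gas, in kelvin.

T₂ ≈ 103 K

Adiabatic: T₁V₁^(γ−1) = T₂V₂^(γ−1) ⇒ T₂ = T₁ (V₁/V₂)^(γ−1).
For a monatomic ideal gas γ = 5/3, so γ−1 = 2/3.
T₁ = 342 °C = 615.1 K.
T₂ = 615.1 × (3.35/48.6)^(2/3) = 103.4 K.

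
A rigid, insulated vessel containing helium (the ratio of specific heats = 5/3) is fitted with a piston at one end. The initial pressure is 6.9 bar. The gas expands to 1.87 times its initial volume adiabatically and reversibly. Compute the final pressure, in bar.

Adiabatic: P₁V₁^γ = P₂V₂^γ ⇒ P₂ = P₁ (V₁/V₂)^γ.
P₂ = 6.9 × (1/1.87)^(5/3) = 2.431 bar.

P₂ ≈ 2.43 bar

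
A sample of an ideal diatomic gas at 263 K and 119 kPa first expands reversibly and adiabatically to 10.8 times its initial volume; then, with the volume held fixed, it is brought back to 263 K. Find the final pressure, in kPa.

For a diatomic ideal gas γ = 7/5.
Adiabatic step (PV^γ = const): P₂ = 119×(1/10.8)^(7/5) = 4.254 kPa; T₂ = 263×(1/10.8)^(2/5) = 101.5 K.
Isochoric: P₃ = P₂(T₃/T₂) = 4.254 × (263/101.5) = 11.02 kPa.

P₃ ≈ 11.0 kPa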